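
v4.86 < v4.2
False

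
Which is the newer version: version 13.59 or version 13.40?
version 13.59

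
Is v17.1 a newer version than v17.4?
No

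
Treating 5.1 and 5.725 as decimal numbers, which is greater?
5.725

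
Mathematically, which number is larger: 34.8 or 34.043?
34.8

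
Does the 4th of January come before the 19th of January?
Yes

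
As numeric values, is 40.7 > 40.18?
True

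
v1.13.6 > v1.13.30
False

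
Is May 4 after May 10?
No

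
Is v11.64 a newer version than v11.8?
Yes. Version numbers are compared segment by segment as integers, not as decimals: minor version 64 > 8, so v11.64 > v11.8 (even though the decimal 11.64 < 11.8).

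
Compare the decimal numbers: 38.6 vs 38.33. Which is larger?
38.6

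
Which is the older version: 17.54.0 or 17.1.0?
17.1.0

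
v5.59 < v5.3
False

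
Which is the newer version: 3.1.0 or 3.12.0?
3.12.0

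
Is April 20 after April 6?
Yes. Day 20 comes after day 6 in April — this is a date comparison, not a decimal one (the decimal 4.20 would be smaller than 4.6).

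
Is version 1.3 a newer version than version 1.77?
No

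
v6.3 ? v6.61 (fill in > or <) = <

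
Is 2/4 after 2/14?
No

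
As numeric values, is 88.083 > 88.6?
False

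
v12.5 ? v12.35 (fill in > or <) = <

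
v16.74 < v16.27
False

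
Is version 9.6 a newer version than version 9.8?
No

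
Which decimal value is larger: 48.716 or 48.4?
48.716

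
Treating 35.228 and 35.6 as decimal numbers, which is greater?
35.6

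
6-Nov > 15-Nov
False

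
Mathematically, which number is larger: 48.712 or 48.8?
48.8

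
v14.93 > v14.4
True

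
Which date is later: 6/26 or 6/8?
6/26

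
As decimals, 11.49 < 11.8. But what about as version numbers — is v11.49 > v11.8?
True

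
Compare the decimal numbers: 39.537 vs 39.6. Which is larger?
39.6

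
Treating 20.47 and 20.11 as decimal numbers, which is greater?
20.47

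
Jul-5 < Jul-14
True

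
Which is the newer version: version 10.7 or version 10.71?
version 10.71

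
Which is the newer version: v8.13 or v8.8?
v8.13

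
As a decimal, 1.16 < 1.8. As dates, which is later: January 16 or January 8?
January 16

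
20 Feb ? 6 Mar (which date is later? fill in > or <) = <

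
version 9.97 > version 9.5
True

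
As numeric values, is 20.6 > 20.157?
True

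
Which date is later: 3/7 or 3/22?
3/22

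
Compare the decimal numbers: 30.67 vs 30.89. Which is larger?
30.89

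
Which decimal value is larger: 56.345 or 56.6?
56.6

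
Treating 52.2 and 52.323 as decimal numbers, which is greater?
52.323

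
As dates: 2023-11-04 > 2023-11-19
False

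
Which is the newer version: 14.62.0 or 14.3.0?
14.62.0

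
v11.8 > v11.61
False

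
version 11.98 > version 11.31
True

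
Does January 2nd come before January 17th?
Yes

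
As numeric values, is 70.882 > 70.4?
True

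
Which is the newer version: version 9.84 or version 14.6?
version 14.6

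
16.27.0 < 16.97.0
True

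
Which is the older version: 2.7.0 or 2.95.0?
2.7.0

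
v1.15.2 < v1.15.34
True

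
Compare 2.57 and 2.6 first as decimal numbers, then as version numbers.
As decimals: 2.57 < 2.6. As versions: v2.57 > v2.6 (minor version 57 > 6).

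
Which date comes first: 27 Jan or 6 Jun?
27 Jan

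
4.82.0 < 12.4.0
True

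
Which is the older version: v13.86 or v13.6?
v13.6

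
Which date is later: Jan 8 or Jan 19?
Jan 19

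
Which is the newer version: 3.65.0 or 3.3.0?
3.65.0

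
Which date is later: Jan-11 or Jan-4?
Jan-11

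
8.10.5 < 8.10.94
True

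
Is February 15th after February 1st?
Yes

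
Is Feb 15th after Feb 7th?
Yes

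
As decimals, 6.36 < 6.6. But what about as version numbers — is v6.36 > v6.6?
True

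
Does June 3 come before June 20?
Yes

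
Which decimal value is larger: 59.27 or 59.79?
59.79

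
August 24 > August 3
True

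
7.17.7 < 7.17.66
True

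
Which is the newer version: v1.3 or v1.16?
v1.16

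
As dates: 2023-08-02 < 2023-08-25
True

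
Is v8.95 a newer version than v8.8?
Yes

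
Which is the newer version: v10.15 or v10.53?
v10.53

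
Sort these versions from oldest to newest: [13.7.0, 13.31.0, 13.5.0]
[13.5.0, 13.7.0, 13.31.0]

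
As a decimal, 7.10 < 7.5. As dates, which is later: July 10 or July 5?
July 10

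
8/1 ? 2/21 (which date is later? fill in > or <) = >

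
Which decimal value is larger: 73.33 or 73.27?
73.33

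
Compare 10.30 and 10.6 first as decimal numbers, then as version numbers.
As decimals: 10.30 < 10.6. As versions: v10.30 > v10.6 (minor version 30 > 6).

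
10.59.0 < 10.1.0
False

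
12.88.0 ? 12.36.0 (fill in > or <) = >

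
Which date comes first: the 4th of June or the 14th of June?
the 4th of June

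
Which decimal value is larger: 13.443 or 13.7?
13.7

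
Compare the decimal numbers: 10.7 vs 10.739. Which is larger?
10.739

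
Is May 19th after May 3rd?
Yes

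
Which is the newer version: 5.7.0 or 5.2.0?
5.7.0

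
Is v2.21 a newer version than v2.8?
Yes. Version numbers are compared segment by segment as integers, not as decimals: minor version 21 > 8, so v2.21 > v2.8 (even though the decimal 2.21 < 2.8).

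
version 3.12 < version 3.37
True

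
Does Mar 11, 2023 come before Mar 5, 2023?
No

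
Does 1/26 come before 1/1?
No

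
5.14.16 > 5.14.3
True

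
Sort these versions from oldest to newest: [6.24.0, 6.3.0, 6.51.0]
[6.3.0, 6.24.0, 6.51.0]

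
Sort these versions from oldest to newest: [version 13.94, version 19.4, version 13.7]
[version 13.7, version 13.94, version 19.4]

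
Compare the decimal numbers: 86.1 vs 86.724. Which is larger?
86.724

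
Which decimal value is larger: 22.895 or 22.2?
22.895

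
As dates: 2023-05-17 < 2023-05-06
False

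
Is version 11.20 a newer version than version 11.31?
No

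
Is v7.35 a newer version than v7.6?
Yes. Version numbers are compared segment by segment as integers, not as decimals: minor version 35 > 6, so v7.35 > v7.6 (even though the decimal 7.35 < 7.6).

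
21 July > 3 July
True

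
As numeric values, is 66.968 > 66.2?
True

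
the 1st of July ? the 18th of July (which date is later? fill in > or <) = <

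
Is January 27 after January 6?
Yes. Day 27 comes after day 6 in January — this is a date comparison, not a decimal one (the decimal 1.27 would be smaller than 1.6).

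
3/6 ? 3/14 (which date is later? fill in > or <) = <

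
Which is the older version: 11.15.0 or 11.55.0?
11.15.0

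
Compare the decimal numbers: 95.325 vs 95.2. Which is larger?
95.325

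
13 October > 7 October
True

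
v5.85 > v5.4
True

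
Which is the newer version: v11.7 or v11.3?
v11.7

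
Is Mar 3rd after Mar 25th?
No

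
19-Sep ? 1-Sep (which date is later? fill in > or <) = >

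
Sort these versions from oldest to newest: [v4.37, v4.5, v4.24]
[v4.5, v4.24, v4.37]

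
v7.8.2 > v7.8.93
False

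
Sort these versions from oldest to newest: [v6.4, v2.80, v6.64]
[v2.80, v6.4, v6.64]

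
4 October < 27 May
False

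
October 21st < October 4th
False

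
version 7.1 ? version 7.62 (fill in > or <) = <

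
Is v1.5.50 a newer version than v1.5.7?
Yes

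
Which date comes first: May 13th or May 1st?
May 1st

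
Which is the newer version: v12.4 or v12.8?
v12.8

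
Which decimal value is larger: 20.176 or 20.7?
20.7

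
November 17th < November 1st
False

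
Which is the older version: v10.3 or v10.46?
v10.3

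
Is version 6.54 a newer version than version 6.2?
Yes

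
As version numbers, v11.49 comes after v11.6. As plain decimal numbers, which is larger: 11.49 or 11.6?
11.6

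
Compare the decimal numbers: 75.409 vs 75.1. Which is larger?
75.409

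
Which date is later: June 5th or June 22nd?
June 22nd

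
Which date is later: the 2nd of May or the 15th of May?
the 15th of May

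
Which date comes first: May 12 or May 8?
May 8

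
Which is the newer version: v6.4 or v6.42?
v6.42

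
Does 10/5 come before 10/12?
Yes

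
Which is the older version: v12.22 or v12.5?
v12.5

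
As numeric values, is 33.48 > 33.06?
True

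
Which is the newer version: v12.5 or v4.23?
v12.5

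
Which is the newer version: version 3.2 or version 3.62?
version 3.62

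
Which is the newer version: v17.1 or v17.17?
v17.17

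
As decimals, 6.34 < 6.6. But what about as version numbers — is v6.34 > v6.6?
True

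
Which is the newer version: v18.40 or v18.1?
v18.40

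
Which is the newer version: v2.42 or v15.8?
v15.8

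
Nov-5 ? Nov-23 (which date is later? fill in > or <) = <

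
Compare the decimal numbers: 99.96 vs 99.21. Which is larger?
99.96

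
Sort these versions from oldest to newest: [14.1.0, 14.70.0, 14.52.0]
[14.1.0, 14.52.0, 14.70.0]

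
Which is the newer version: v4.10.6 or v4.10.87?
v4.10.87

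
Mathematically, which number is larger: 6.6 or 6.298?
6.6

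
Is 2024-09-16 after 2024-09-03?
Yes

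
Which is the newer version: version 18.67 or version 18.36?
version 18.67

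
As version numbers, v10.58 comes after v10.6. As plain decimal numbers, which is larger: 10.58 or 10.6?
10.6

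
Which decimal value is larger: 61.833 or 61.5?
61.833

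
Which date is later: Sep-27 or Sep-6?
Sep-27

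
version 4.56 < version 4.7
False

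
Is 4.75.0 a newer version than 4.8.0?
Yes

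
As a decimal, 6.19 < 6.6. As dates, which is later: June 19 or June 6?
June 19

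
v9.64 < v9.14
False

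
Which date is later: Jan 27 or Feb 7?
Feb 7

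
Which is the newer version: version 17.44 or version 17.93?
version 17.93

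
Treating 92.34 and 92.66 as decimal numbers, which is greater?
92.66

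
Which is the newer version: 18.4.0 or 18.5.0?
18.5.0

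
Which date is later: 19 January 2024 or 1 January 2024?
19 January 2024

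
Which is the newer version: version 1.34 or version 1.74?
version 1.74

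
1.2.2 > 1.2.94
False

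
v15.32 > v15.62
False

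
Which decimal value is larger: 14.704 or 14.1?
14.704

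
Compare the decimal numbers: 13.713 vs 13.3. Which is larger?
13.713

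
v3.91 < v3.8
False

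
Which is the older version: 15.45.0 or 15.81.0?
15.45.0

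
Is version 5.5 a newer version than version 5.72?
No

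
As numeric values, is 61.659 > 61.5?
True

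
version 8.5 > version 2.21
True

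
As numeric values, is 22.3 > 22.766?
False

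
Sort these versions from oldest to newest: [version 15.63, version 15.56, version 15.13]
[version 15.13, version 15.56, version 15.63]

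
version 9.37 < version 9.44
True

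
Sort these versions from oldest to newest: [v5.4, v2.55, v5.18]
[v2.55, v5.4, v5.18]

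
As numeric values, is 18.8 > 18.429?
True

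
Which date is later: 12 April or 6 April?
12 April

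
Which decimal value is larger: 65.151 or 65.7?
65.7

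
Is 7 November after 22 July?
Yes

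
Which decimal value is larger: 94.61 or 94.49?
94.61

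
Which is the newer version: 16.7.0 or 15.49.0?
16.7.0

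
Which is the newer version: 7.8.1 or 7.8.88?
7.8.88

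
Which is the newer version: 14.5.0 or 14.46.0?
14.46.0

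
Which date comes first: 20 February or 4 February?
4 February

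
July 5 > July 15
False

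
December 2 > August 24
True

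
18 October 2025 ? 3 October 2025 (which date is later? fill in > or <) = >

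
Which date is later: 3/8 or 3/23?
3/23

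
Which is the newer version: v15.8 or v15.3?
v15.8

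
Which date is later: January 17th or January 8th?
January 17th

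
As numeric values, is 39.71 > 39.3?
True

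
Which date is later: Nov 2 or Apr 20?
Nov 2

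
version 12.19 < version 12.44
True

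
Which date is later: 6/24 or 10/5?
10/5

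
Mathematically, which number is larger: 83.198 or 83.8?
83.8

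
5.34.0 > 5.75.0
False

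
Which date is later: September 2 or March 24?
September 2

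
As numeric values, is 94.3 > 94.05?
True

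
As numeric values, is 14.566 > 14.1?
True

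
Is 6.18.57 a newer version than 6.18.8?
Yes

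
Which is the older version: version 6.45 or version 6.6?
version 6.6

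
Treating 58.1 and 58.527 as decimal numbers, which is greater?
58.527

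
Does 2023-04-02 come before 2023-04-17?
Yes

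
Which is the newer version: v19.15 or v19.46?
v19.46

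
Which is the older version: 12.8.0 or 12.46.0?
12.8.0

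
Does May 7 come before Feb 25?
No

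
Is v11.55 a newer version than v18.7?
No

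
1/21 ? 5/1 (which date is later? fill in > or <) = <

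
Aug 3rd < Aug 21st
True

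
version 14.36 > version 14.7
True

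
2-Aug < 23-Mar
False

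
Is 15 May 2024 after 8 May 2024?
Yes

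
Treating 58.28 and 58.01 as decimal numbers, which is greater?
58.28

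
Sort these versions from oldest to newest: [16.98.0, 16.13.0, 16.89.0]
[16.13.0, 16.89.0, 16.98.0]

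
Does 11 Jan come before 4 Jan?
No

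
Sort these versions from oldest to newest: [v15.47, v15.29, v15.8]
[v15.8, v15.29, v15.47]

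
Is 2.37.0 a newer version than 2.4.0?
Yes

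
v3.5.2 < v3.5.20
True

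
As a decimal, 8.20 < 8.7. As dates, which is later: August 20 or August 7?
August 20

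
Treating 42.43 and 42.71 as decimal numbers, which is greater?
42.71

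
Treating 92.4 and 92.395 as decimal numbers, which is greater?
92.4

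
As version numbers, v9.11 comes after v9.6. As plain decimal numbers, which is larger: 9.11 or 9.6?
9.6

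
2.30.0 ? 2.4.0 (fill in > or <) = >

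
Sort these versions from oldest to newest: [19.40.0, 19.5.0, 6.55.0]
[6.55.0, 19.5.0, 19.40.0]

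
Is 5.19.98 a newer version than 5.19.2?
Yes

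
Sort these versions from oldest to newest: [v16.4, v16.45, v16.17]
[v16.4, v16.17, v16.45]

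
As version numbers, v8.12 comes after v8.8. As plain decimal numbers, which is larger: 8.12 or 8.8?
8.8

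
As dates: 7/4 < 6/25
False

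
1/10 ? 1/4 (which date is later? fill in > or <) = >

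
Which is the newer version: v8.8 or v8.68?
v8.68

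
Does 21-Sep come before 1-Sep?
No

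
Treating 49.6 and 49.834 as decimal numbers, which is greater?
49.834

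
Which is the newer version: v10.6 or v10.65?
v10.65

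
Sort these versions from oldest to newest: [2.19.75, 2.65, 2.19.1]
[2.19.1, 2.19.75, 2.65]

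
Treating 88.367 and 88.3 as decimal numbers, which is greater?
88.367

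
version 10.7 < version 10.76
True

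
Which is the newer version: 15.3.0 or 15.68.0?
15.68.0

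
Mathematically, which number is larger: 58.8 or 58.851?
58.851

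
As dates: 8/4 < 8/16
True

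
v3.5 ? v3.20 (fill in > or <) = <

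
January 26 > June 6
False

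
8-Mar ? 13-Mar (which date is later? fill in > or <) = <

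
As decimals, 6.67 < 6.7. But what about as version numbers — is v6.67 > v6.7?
True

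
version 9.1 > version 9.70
False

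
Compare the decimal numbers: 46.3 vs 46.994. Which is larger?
46.994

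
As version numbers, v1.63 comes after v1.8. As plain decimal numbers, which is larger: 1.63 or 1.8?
1.8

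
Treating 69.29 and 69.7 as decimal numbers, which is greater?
69.7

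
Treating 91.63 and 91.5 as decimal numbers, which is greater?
91.63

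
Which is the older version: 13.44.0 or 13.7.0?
13.7.0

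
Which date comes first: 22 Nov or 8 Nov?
8 Nov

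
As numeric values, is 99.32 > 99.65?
False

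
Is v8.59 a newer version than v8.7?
Yes. Version numbers are compared segment by segment as integers, not as decimals: minor version 59 > 7, so v8.59 > v8.7 (even though the decimal 8.59 < 8.7).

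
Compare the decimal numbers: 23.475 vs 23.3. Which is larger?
23.475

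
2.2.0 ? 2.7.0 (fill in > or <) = <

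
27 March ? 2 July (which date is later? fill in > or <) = <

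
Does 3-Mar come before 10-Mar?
Yes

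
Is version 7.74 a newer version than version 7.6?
Yes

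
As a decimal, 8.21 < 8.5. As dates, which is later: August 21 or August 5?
August 21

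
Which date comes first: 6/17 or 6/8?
6/8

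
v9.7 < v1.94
False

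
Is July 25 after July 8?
Yes. Day 25 comes after day 8 in July — this is a date comparison, not a decimal one (the decimal 7.25 would be smaller than 7.8).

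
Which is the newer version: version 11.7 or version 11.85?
version 11.85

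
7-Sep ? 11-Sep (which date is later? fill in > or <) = <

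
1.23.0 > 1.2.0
True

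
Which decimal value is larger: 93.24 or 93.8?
93.8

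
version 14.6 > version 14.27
False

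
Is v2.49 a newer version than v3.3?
No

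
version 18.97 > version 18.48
True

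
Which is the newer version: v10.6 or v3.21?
v10.6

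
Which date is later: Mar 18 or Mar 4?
Mar 18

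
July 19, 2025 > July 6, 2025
True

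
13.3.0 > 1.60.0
True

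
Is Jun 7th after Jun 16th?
No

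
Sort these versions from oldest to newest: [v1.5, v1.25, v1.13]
[v1.5, v1.13, v1.25]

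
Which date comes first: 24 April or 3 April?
3 April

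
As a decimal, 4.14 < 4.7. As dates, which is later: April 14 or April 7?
April 14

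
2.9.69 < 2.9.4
False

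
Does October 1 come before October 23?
Yes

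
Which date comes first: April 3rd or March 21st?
March 21st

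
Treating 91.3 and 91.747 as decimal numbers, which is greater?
91.747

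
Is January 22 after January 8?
Yes. Day 22 comes after day 8 in January — this is a date comparison, not a decimal one (the decimal 1.22 would be smaller than 1.8).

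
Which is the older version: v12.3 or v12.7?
v12.3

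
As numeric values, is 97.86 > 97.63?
True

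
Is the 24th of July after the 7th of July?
Yes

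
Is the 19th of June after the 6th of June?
Yes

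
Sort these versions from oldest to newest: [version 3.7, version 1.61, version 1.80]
[version 1.61, version 1.80, version 3.7]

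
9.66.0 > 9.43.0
True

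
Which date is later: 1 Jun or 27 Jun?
27 Jun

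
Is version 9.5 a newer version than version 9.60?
No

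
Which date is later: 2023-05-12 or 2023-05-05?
2023-05-12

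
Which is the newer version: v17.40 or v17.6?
v17.40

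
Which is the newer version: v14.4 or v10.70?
v14.4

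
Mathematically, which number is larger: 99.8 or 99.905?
99.905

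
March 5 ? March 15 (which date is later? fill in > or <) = <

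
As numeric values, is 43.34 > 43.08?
True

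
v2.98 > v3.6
False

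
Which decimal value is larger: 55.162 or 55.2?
55.2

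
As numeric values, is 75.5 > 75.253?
True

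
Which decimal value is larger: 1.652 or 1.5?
1.652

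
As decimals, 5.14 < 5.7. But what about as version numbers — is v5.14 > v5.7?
True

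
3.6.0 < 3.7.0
True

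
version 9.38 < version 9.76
True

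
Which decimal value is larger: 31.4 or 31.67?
31.67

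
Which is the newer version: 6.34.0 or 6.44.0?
6.44.0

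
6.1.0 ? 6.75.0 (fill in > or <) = <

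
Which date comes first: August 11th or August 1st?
August 1st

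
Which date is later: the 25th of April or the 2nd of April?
the 25th of April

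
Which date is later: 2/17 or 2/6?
2/17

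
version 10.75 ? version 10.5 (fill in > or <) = >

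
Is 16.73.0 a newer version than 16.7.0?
Yes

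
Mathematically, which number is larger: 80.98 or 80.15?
80.98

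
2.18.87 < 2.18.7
False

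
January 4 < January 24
True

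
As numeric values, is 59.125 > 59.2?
False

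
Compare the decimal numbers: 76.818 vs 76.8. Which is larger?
76.818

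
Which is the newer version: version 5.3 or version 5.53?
version 5.53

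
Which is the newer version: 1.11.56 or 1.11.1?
1.11.56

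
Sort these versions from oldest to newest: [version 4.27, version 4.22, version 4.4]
[version 4.4, version 4.22, version 4.27]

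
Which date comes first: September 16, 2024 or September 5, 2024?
September 5, 2024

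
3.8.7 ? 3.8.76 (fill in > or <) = <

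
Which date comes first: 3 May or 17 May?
3 May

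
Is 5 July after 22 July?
No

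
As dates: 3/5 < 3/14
True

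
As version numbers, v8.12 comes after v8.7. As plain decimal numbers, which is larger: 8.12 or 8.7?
8.7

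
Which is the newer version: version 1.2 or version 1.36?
version 1.36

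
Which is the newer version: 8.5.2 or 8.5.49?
8.5.49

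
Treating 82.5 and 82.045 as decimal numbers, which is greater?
82.5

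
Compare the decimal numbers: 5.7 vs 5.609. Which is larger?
5.7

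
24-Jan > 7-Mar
False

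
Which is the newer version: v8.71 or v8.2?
v8.71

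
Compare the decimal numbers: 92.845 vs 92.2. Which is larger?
92.845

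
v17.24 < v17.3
False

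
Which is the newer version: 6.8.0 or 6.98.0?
6.98.0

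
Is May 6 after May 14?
No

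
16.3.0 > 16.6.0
False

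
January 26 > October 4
False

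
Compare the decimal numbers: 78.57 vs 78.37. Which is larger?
78.57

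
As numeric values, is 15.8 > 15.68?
True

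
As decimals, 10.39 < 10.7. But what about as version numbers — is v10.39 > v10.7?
True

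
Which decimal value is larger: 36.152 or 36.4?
36.4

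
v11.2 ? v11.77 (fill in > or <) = <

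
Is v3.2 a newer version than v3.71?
No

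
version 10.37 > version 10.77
False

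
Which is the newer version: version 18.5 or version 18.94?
version 18.94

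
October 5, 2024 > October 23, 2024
False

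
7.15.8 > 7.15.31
False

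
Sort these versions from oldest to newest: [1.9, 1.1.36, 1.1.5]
[1.1.5, 1.1.36, 1.9]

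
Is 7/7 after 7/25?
No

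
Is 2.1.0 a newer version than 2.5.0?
No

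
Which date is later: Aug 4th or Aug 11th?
Aug 11th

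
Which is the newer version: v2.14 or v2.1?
v2.14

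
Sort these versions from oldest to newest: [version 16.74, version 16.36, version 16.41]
[version 16.36, version 16.41, version 16.74]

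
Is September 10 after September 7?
Yes. Day 10 comes after day 7 in September — this is a date comparison, not a decimal one (the decimal 9.10 would be smaller than 9.7).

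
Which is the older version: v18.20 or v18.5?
v18.5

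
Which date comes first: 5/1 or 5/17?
5/1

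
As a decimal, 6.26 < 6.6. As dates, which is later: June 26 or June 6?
June 26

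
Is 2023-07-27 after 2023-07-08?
Yes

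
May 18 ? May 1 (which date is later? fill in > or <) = >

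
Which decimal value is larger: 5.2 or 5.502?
5.502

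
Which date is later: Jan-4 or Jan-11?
Jan-11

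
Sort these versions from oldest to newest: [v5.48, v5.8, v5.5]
[v5.5, v5.8, v5.48]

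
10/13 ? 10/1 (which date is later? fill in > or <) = >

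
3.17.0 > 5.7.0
False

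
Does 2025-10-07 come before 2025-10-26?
Yes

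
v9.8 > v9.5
True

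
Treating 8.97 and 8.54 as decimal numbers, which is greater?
8.97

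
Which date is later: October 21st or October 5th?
October 21st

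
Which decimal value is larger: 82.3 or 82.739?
82.739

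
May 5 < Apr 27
False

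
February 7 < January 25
False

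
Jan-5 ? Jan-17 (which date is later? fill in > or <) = <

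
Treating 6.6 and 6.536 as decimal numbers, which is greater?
6.6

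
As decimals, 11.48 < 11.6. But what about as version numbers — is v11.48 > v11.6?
True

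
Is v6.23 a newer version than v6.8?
Yes. Version numbers are compared segment by segment as integers, not as decimals: minor version 23 > 8, so v6.23 > v6.8 (even though the decimal 6.23 < 6.8).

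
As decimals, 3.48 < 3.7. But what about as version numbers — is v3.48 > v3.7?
True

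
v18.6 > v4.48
True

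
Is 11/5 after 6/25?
Yes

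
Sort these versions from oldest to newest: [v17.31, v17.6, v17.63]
[v17.6, v17.31, v17.63]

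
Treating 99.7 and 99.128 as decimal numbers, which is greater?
99.7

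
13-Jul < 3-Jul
False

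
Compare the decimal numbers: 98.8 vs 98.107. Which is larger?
98.8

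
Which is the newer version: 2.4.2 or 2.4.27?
2.4.27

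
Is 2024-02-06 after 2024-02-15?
No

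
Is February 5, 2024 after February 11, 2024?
No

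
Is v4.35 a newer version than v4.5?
Yes. Version numbers are compared segment by segment as integers, not as decimals: minor version 35 > 5, so v4.35 > v4.5 (even though the decimal 4.35 < 4.5).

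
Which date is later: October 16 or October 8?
October 16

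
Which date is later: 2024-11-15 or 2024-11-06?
2024-11-15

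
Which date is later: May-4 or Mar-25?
May-4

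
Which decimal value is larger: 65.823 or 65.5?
65.823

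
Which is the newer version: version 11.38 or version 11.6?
version 11.38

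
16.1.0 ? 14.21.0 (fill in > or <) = >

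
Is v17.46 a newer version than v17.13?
Yes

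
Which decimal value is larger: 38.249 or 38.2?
38.249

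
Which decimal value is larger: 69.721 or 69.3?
69.721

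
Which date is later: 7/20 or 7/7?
7/20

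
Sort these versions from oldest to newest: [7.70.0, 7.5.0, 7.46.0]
[7.5.0, 7.46.0, 7.70.0]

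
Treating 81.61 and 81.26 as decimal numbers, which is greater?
81.61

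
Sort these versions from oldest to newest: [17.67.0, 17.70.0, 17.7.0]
[17.7.0, 17.67.0, 17.70.0]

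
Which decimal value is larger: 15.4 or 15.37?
15.4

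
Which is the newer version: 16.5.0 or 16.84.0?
16.84.0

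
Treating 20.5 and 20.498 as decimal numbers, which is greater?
20.5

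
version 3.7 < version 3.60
True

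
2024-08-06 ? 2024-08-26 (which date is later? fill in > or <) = <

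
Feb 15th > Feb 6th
True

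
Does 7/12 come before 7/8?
No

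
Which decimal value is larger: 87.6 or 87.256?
87.6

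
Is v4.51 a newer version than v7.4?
No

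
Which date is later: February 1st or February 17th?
February 17th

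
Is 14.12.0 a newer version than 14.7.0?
Yes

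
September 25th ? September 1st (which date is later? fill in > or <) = >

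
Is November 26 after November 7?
Yes. Day 26 comes after day 7 in November — this is a date comparison, not a decimal one (the decimal 11.26 would be smaller than 11.7).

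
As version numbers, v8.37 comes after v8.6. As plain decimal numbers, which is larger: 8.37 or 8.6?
8.6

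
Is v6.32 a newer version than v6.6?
Yes. Version numbers are compared segment by segment as integers, not as decimals: minor version 32 > 6, so v6.32 > v6.6 (even though the decimal 6.32 < 6.6).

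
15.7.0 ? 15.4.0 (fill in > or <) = >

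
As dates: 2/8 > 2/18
False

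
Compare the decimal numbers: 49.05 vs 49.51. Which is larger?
49.51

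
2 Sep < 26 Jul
False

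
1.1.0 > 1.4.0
False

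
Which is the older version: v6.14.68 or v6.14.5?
v6.14.5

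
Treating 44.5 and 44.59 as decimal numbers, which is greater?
44.59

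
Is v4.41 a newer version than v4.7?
Yes. Version numbers are compared segment by segment as integers, not as decimals: minor version 41 > 7, so v4.41 > v4.7 (even though the decimal 4.41 < 4.7).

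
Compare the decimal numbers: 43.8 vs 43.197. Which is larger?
43.8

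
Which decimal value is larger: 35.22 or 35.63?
35.63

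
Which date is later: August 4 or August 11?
August 11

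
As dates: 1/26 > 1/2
True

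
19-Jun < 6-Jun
False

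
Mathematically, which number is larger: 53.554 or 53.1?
53.554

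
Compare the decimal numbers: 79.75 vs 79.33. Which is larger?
79.75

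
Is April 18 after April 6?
Yes. Day 18 comes after day 6 in April — this is a date comparison, not a decimal one (the decimal 4.18 would be smaller than 4.6).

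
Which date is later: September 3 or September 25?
September 25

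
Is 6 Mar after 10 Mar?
No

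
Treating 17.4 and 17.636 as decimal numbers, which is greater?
17.636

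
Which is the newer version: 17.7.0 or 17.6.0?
17.7.0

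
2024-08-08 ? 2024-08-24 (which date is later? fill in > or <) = <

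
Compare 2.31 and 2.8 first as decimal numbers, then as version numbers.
As decimals: 2.31 < 2.8. As versions: v2.31 > v2.8 (minor version 31 > 8).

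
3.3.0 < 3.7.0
True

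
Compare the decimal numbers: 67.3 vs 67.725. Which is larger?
67.725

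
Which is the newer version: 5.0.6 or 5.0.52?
5.0.52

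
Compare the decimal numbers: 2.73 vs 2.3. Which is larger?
2.73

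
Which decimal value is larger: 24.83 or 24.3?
24.83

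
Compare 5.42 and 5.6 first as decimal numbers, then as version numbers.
As decimals: 5.42 < 5.6. As versions: v5.42 > v5.6 (minor version 42 > 6).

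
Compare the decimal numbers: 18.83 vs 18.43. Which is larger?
18.83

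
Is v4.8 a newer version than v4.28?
No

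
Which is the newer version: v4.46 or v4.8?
v4.46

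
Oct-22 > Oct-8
True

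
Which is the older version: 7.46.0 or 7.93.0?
7.46.0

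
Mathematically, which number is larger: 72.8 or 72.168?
72.8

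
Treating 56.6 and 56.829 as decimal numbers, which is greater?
56.829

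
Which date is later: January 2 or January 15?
January 15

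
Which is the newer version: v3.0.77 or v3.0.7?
v3.0.77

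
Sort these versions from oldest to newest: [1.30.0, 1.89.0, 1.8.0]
[1.8.0, 1.30.0, 1.89.0]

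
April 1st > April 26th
False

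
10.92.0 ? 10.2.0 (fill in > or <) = >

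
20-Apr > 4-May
False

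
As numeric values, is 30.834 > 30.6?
True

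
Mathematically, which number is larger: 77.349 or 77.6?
77.6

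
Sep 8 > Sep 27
False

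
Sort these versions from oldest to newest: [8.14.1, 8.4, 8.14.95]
[8.4, 8.14.1, 8.14.95]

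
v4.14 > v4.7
True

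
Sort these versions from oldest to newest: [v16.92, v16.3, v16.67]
[v16.3, v16.67, v16.92]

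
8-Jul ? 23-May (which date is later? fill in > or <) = >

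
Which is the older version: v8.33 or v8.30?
v8.30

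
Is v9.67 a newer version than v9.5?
Yes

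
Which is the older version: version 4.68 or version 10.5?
version 4.68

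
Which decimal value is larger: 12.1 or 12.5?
12.5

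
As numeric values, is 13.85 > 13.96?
False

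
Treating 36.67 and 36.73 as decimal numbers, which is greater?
36.73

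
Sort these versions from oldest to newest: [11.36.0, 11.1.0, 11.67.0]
[11.1.0, 11.36.0, 11.67.0]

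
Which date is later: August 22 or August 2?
August 22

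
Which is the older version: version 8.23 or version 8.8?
version 8.8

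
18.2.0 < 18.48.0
True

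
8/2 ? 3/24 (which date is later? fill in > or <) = >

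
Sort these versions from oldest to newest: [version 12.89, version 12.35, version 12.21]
[version 12.21, version 12.35, version 12.89]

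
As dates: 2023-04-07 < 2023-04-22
True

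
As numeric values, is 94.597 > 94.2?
True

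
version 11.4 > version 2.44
True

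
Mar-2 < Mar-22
True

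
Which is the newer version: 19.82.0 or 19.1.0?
19.82.0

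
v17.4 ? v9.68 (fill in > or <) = >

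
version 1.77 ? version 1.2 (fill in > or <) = >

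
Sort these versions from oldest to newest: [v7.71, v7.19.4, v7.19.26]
[v7.19.4, v7.19.26, v7.71]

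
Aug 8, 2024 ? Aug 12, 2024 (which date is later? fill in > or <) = <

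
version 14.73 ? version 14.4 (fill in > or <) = >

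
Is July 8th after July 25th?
No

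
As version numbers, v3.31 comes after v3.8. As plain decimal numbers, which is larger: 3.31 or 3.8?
3.8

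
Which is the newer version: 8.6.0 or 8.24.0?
8.24.0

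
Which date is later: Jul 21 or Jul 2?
Jul 21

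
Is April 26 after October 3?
No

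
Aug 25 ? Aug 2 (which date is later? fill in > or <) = >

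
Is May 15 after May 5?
Yes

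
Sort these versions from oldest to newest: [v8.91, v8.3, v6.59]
[v6.59, v8.3, v8.91]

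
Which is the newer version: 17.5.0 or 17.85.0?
17.85.0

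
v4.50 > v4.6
True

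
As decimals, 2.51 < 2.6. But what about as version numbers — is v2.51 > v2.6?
True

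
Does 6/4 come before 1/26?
No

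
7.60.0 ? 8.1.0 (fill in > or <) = <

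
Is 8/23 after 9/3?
No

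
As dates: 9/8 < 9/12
True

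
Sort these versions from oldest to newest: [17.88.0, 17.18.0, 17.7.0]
[17.7.0, 17.18.0, 17.88.0]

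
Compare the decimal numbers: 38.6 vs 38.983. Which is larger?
38.983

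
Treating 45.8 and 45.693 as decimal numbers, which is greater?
45.8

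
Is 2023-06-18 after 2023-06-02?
Yes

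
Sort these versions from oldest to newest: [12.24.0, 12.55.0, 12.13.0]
[12.13.0, 12.24.0, 12.55.0]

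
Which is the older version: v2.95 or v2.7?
v2.7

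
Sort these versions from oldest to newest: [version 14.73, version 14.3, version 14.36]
[version 14.3, version 14.36, version 14.73]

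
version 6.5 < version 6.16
True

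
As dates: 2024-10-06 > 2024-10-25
False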